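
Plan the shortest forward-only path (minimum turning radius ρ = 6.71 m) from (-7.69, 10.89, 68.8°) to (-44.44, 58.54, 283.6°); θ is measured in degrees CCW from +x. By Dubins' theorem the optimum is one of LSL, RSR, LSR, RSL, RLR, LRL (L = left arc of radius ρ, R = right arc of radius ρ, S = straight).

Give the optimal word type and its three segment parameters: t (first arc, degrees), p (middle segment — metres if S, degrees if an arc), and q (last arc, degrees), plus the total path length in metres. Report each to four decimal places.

LSL: t = 48.3221°, p = 52.5836 m, q = 166.4779°, L = 77.7391 m

Let ψ = atan2(Δy, Δx) = atan2(47.65, -36.75) = 127.6412° be the start→goal bearing.
Normalize: d = |goal − start| / ρ = 60.175452/6.71 = 8.968026, α = (θ_start − ψ) mod 360° = 301.1588° = 5.256213 rad, β = (θ_goal − ψ) mod 360° = 155.9588° = 2.721995 rad.
Common terms: sin α = -0.855736, cos α = 0.517412, sin β = 0.407393, cos β = -0.913253, cos(α−β) = -0.821149, d² = 80.425483. Work in radians in the unit-radius frame; every candidate has L = ρ·(t + p + q).
LSL: p² = 2 + d² − 2cos(α−β) + 2d(sin α − sin β) = 61.412236; p = √p² = 7.836596; φ = atan2(cos β − cos α, d + sin α − sin β) = -0.183592 rad; t = (φ − α) mod 2π = 0.843380 rad, q = (β − φ) mod 2π = 2.905587 rad → L = 6.71·(0.843380 + 7.836596 + 2.905587) = 6.71·11.585563 = 77.739129 m
RSR: p² = 2 + d² − 2cos(α−β) + 2d(sin β − sin α) = 106.723327; p = √p² = 10.330698; φ = atan2(cos α − cos β, d − sin α + sin β) = 0.138933 rad; t = (α − φ) mod 2π = 5.117280 rad, q = (φ − β) mod 2π = 3.700123 rad → L = 6.71·(5.117280 + 10.330698 + 3.700123) = 6.71·19.148102 = 128.483762 m
LSR: p² = d² − 2 + 2cos(α−β) + 2d(sin α + sin β) = 68.741675; p = √p² = 8.291060; φ = atan2(−cos α − cos β, d + sin α + sin β) − atan2(−2, p) = 0.283130 rad; t = (φ − α) mod 2π = 1.310102 rad, q = (φ − β) mod 2π = 3.844320 rad → L = 6.71·(1.310102 + 8.291060 + 3.844320) = 6.71·13.445482 = 90.219187 m
RSL: p² = d² − 2 + 2cos(α−β) − 2d(sin α + sin β) = 84.824695; p = √p² = 9.210032; φ = atan2(cos α + cos β, d − sin α − sin β) − atan2(2, p) = -0.255847 rad; t = (α − φ) mod 2π = 5.512061 rad, q = (β − φ) mod 2π = 2.977843 rad → L = 6.71·(5.512061 + 9.210032 + 2.977843) = 6.71·17.699936 = 118.766568 m
RLR: c = (6 − d² + 2cos(α−β) + 2d(sin α − sin β))/8 = -12.340416, |c| > 1 → infeasible
LRL: c = (6 − d² + 2cos(α−β) − 2d(sin α − sin β))/8 = -6.676530, |c| > 1 → infeasible
Shortest: LSL with L = 77.739129 m ≈ 77.7391 m
Convert LSL to answer units (arcs ×180/π): t = 0.843380·180/π = 48.3221°, p = ρ·p = 6.71·7.836596 = 52.5836 m, q = 2.905587·180/π = 166.4779°, L = 77.7391 m.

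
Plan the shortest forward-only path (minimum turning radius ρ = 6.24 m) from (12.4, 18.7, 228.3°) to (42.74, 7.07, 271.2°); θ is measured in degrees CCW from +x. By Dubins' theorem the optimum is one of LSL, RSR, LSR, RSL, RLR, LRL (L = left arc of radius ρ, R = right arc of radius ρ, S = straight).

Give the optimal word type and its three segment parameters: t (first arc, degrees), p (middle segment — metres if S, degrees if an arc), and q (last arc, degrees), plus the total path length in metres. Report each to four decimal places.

Let ψ = atan2(Δy, Δx) = atan2(-11.63, 30.34) = -20.9729° be the start→goal bearing.
Normalize: d = |goal − start| / ρ = 32.492653/6.24 = 5.207156, α = (θ_start − ψ) mod 360° = 249.2729° = 4.350634 rad, β = (θ_goal − ψ) mod 360° = 292.1729° = 5.099380 rad.
Common terms: sin α = -0.935277, cos α = -0.353917, sin β = -0.926049, cos β = 0.377404, cos(α−β) = 0.732543, d² = 27.114473. Work in radians in the unit-radius frame; every candidate has L = ρ·(t + p + q).
LSL: p² = 2 + d² − 2cos(α−β) + 2d(sin α − sin β) = 27.553283; p = √p² = 5.249122; φ = atan2(cos β − cos α, d + sin α − sin β) = 0.139777 rad; t = (φ − α) mod 2π = 2.072329 rad, q = (β − φ) mod 2π = 4.959603 rad → L = 6.24·(2.072329 + 5.249122 + 4.959603) = 6.24·12.281054 = 76.633775 m
RSR: p² = 2 + d² − 2cos(α−β) + 2d(sin β − sin α) = 27.745492; p = √p² = 5.267399; φ = atan2(cos α − cos β, d − sin α + sin β) = -0.139289 rad; t = (α − φ) mod 2π = 4.489923 rad, q = (φ − β) mod 2π = 1.044517 rad → L = 6.24·(4.489923 + 5.267399 + 1.044517) = 6.24·10.801838 = 67.403469 m
LSR: p² = d² − 2 + 2cos(α−β) + 2d(sin α + sin β) = 7.195130; p = √p² = 2.682374; φ = atan2(−cos α − cos β, d + sin α + sin β) − atan2(−2, p) = 0.633665 rad; t = (φ − α) mod 2π = 2.566216 rad, q = (φ − β) mod 2π = 1.817470 rad → L = 6.24·(2.566216 + 2.682374 + 1.817470) = 6.24·7.066061 = 44.092218 m
RSL: p² = d² − 2 + 2cos(α−β) − 2d(sin α + sin β) = 45.963987; p = √p² = 6.779675; φ = atan2(cos α + cos β, d − sin α − sin β) − atan2(2, p) = -0.283540 rad; t = (α − φ) mod 2π = 4.634174 rad, q = (β − φ) mod 2π = 5.382920 rad → L = 6.24·(4.634174 + 6.779675 + 5.382920) = 6.24·16.796768 = 104.811833 m
RLR: c = (6 − d² + 2cos(α−β) + 2d(sin α − sin β))/8 = -2.468186, |c| > 1 → infeasible
LRL: c = (6 − d² + 2cos(α−β) − 2d(sin α − sin β))/8 = -2.444160, |c| > 1 → infeasible
Shortest: LSR with L = 44.092218 m ≈ 44.0922 m
Convert LSR to answer units (arcs ×180/π): t = 2.566216·180/π = 147.0334°, p = ρ·p = 6.24·2.682374 = 16.7380 m, q = 1.817470·180/π = 104.1334°, L = 44.0922 m.

LSR: t = 147.0334°, p = 16.7380 m, q = 104.1334°, L = 44.0922 m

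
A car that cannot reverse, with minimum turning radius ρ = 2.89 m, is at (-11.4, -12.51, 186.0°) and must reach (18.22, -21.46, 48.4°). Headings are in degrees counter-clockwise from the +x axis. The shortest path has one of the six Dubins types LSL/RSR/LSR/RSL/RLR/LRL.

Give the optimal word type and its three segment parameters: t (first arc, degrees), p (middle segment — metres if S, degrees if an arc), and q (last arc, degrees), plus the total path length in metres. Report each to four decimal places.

LSL: t = 165.2969°, p = 27.4731 m, q = 57.1031°, L = 38.6910 m

Let ψ = atan2(Δy, Δx) = atan2(-8.95, 29.62) = -16.8128° be the start→goal bearing.
Normalize: d = |goal − start| / ρ = 30.942639/2.89 = 10.706795, α = (θ_start − ψ) mod 360° = 202.8128° = 3.539750 rad, β = (θ_goal − ψ) mod 360° = 65.2128° = 1.138177 rad.
Common terms: sin α = -0.387721, cos α = -0.921777, sin β = 0.907871, cos β = 0.419250, cos(α−β) = -0.738455, d² = 114.635469. Work in radians in the unit-radius frame; every candidate has L = ρ·(t + p + q).
LSL: p² = 2 + d² − 2cos(α−β) + 2d(sin α − sin β) = 90.369111; p = √p² = 9.506267; φ = atan2(cos β − cos α, d + sin α − sin β) = 0.141540 rad; t = (φ − α) mod 2π = 2.884975 rad, q = (β − φ) mod 2π = 0.996637 rad → L = 2.89·(2.884975 + 9.506267 + 0.996637) = 2.89·13.387879 = 38.690971 m
RSR: p² = 2 + d² − 2cos(α−β) + 2d(sin β − sin α) = 145.855648; p = √p² = 12.077071; φ = atan2(cos α − cos β, d − sin α + sin β) = -0.111269 rad; t = (α − φ) mod 2π = 3.651019 rad, q = (φ − β) mod 2π = 5.033740 rad → L = 2.89·(3.651019 + 12.077071 + 5.033740) = 2.89·20.761830 = 60.001687 m
LSR: p² = d² − 2 + 2cos(α−β) + 2d(sin α + sin β) = 122.296839; p = √p² = 11.058790; φ = atan2(−cos α − cos β, d + sin α + sin β) − atan2(−2, p) = 0.223649 rad; t = (φ − α) mod 2π = 2.967084 rad, q = (φ − β) mod 2π = 5.368657 rad → L = 2.89·(2.967084 + 11.058790 + 5.368657) = 2.89·19.394530 = 56.050193 m
RSL: p² = d² − 2 + 2cos(α−β) − 2d(sin α + sin β) = 100.020278; p = √p² = 10.001014; φ = atan2(cos α + cos β, d − sin α − sin β) − atan2(2, p) = -0.246668 rad; t = (α − φ) mod 2π = 3.786418 rad, q = (β − φ) mod 2π = 1.384845 rad → L = 2.89·(3.786418 + 10.001014 + 1.384845) = 2.89·15.172277 = 43.847882 m
RLR: c = (6 − d² + 2cos(α−β) + 2d(sin α − sin β))/8 = -17.231956, |c| > 1 → infeasible
LRL: c = (6 − d² + 2cos(α−β) − 2d(sin α − sin β))/8 = -10.296139, |c| > 1 → infeasible
Shortest: LSL with L = 38.690971 m ≈ 38.6910 m
Convert LSL to answer units (arcs ×180/π): t = 2.884975·180/π = 165.2969°, p = ρ·p = 2.89·9.506267 = 27.4731 m, q = 0.996637·180/π = 57.1031°, L = 38.6910 m.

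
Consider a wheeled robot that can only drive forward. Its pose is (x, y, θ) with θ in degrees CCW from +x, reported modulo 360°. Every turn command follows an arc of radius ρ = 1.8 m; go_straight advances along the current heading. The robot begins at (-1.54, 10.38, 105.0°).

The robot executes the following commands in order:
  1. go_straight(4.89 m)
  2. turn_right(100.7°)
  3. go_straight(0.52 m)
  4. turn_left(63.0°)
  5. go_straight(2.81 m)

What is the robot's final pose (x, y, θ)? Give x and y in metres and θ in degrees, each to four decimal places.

set_pose: (x, y, θ) = (-1.5400, 10.3800, 105.0000°), ρ = 1.8
go_straight(4.89): x += 4.89·cos θ, y += 4.89·sin θ → (-2.8056, 15.1034, 105.0000°)
turn_right(100.7°): centre at ρ to the right, rotate −100.7° → (-1.2019, 17.3642, 4.3000°)
go_straight(0.52): x += 0.52·cos θ, y += 0.52·sin θ → (-0.6834, 17.4032, 4.3000°)
turn_left(63.0°): centre at ρ to the left, rotate +63.0° → (0.8422, 18.5035, 67.3000°)
go_straight(2.81): x += 2.81·cos θ, y += 2.81·sin θ → (1.9266, 21.0958, 67.3000°)

(1.9266, 21.0958, 67.3000°)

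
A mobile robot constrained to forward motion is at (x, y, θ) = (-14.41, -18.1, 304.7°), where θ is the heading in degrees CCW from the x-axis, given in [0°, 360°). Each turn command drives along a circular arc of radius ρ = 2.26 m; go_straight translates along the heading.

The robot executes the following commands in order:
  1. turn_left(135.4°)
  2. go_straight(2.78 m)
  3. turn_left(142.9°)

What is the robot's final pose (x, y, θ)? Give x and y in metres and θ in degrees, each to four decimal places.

set_pose: (x, y, θ) = (-14.4100, -18.1000, 304.7000°), ρ = 2.26
turn_left(135.4°): centre at ρ to the left, rotate +135.4° → (-10.3256, -17.2020, 440.1000° ≡ 80.1000°)
go_straight(2.78): x += 2.78·cos θ, y += 2.78·sin θ → (-9.8476, -14.4634, 80.1000°)
turn_left(142.9°): centre at ρ to the left, rotate +142.9° → (-13.6153, -12.4220, 223.0000°)

(-13.6153, -12.4220, 223.0000°)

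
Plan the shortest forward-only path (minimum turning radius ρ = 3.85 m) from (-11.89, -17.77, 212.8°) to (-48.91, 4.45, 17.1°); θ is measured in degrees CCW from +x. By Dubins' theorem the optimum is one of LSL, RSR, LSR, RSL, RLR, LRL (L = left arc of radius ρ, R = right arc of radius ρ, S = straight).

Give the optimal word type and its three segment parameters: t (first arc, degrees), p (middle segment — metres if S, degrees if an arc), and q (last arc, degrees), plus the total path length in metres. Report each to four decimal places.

RSR: t = 57.1586°, p = 37.1054 m, q = 138.5414°, L = 50.2555 m

Let ψ = atan2(Δy, Δx) = atan2(22.22, -37.02) = 149.0271° be the start→goal bearing.
Normalize: d = |goal − start| / ρ = 43.176484/3.85 = 11.214671, α = (θ_start − ψ) mod 360° = 63.7729° = 1.113046 rad, β = (θ_goal − ψ) mod 360° = 228.0729° = 3.980622 rad.
Common terms: sin α = 0.897049, cos α = 0.441931, sin β = -0.743995, cos β = -0.668185, cos(α−β) = -0.962692, d² = 125.768851. Work in radians in the unit-radius frame; every candidate has L = ρ·(t + p + q).
LSL: p² = 2 + d² − 2cos(α−β) + 2d(sin α − sin β) = 166.501779; p = √p² = 12.903557; φ = atan2(cos β − cos α, d + sin α − sin β) = -0.086138 rad; t = (φ − α) mod 2π = 5.084001 rad, q = (β − φ) mod 2π = 4.066761 rad → L = 3.85·(5.084001 + 12.903557 + 4.066761) = 3.85·22.054318 = 84.909125 m
RSR: p² = 2 + d² − 2cos(α−β) + 2d(sin β − sin α) = 92.886691; p = √p² = 9.637774; φ = atan2(cos α − cos β, d − sin α + sin β) = 0.115440 rad; t = (α − φ) mod 2π = 0.997606 rad, q = (φ − β) mod 2π = 2.418003 rad → L = 3.85·(0.997606 + 9.637774 + 2.418003) = 3.85·13.053384 = 50.255527 m
LSR: p² = d² − 2 + 2cos(α−β) + 2d(sin α + sin β) = 125.276369; p = √p² = 11.192693; φ = atan2(−cos α − cos β, d + sin α + sin β) − atan2(−2, p) = 0.196722 rad; t = (φ − α) mod 2π = 5.366861 rad, q = (φ − β) mod 2π = 2.499285 rad → L = 3.85·(5.366861 + 11.192693 + 2.499285) = 3.85·19.058839 = 73.376532 m
RSL: p² = d² − 2 + 2cos(α−β) − 2d(sin α + sin β) = 118.410567; p = √p² = 10.881662; φ = atan2(cos α + cos β, d − sin α − sin β) − atan2(2, p) = -0.202218 rad; t = (α − φ) mod 2π = 1.315264 rad, q = (β − φ) mod 2π = 4.182840 rad → L = 3.85·(1.315264 + 10.881662 + 4.182840) = 3.85·16.379767 = 63.062101 m
RLR: c = (6 − d² + 2cos(α−β) + 2d(sin α − sin β))/8 = -10.610836, |c| > 1 → infeasible
LRL: c = (6 − d² + 2cos(α−β) − 2d(sin α − sin β))/8 = -19.812722, |c| > 1 → infeasible
Shortest: RSR with L = 50.255527 m ≈ 50.2555 m
Convert RSR to answer units (arcs ×180/π): t = 0.997606·180/π = 57.1586°, p = ρ·p = 3.85·9.637774 = 37.1054 m, q = 2.418003·180/π = 138.5414°, L = 50.2555 m.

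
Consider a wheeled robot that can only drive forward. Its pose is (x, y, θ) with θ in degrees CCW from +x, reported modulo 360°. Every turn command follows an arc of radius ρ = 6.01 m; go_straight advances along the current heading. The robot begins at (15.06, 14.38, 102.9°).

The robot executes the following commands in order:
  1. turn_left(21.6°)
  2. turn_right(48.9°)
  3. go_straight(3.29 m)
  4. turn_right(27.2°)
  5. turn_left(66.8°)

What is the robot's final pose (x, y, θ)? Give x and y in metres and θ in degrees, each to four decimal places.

(16.3753, 33.5724, 115.2000°)

set_pose: (x, y, θ) = (15.0600, 14.3800, 102.9000°), ρ = 6.01
turn_left(21.6°): centre at ρ to the left, rotate +21.6° → (14.1547, 16.4424, 124.5000°)
turn_right(48.9°): centre at ρ to the right, rotate −48.9° → (13.2865, 21.3411, 75.6000°)
go_straight(3.29): x += 3.29·cos θ, y += 3.29·sin θ → (14.1047, 24.5277, 75.6000°)
turn_right(27.2°): centre at ρ to the right, rotate −27.2° → (15.4316, 27.0233, 48.4000°)
turn_left(66.8°): centre at ρ to the left, rotate +66.8° → (16.3753, 33.5724, 115.2000°)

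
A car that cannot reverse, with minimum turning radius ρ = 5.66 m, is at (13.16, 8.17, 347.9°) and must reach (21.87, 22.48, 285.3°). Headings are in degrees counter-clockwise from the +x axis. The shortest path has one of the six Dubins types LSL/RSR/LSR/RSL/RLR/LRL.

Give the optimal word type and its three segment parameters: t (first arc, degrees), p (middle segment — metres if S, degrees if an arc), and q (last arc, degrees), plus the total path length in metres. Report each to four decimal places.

LSL: t = 50.4433°, p = 16.5534 m, q = 246.9567°, L = 45.9322 m

Let ψ = atan2(Δy, Δx) = atan2(14.31, 8.71) = 58.6726° be the start→goal bearing.
Normalize: d = |goal − start| / ρ = 16.752319/5.66 = 2.959774, α = (θ_start − ψ) mod 360° = 289.2274° = 5.047971 rad, β = (θ_goal − ψ) mod 360° = 226.6274° = 3.955395 rad.
Common terms: sin α = -0.944219, cos α = 0.329319, sin β = -0.726903, cos β = -0.686740, cos(α−β) = 0.460200, d² = 8.760260. Work in radians in the unit-radius frame; every candidate has L = ρ·(t + p + q).
LSL: p² = 2 + d² − 2cos(α−β) + 2d(sin α − sin β) = 8.553452; p = √p² = 2.924629; φ = atan2(cos β − cos α, d + sin α − sin β) = -0.354812 rad; t = (φ − α) mod 2π = 0.880402 rad, q = (β − φ) mod 2π = 4.310207 rad → L = 5.66·(0.880402 + 2.924629 + 4.310207) = 5.66·8.115238 = 45.932245 m
RSR: p² = 2 + d² − 2cos(α−β) + 2d(sin β − sin α) = 11.126270; p = √p² = 3.335606; φ = atan2(cos α − cos β, d − sin α + sin β) = 0.309529 rad; t = (α − φ) mod 2π = 4.738442 rad, q = (φ − β) mod 2π = 2.637319 rad → L = 5.66·(4.738442 + 3.335606 + 2.637319) = 5.66·10.711368 = 60.626342 m
LSR: p² = d² − 2 + 2cos(α−β) + 2d(sin α + sin β) = -2.211628 < 0 → infeasible
RSL: p² = d² − 2 + 2cos(α−β) − 2d(sin α + sin β) = 17.572948; p = √p² = 4.192010; φ = atan2(cos α + cos β, d − sin α − sin β) − atan2(2, p) = -0.522188 rad; t = (α − φ) mod 2π = 5.570159 rad, q = (β − φ) mod 2π = 4.477583 rad → L = 5.66·(5.570159 + 4.192010 + 4.477583) = 5.66·14.239751 = 80.596993 m
RLR: c = (6 − d² + 2cos(α−β) + 2d(sin α − sin β))/8 = -0.390784; p = 2π − arccos c = 4.310906 rad; φ = atan2(cos α − cos β, d − sin α + sin β) = 0.309529 rad; t = (α − φ + p/2) mod 2π = 0.610710 rad, q = (α − β − t + p) mod 2π = 4.792772 rad → L = 5.66·(0.610710 + 4.310906 + 4.792772) = 5.66·9.714388 = 54.983438 m
LRL: c = (6 − d² + 2cos(α−β) − 2d(sin α − sin β))/8 = -0.069181; p = 2π − arccos c = 4.643152 rad; φ = atan2(cos β − cos α, d + sin α − sin β) = -0.354812 rad; t = (φ − α + p/2) mod 2π = 3.201978 rad, q = (β − α − t + p) mod 2π = 0.348598 rad → L = 5.66·(3.201978 + 4.643152 + 0.348598) = 5.66·8.193728 = 46.376502 m
Shortest: LSL with L = 45.932245 m ≈ 45.9322 m
Convert LSL to answer units (arcs ×180/π): t = 0.880402·180/π = 50.4433°, p = ρ·p = 5.66·2.924629 = 16.5534 m, q = 4.310207·180/π = 246.9567°, L = 45.9322 m.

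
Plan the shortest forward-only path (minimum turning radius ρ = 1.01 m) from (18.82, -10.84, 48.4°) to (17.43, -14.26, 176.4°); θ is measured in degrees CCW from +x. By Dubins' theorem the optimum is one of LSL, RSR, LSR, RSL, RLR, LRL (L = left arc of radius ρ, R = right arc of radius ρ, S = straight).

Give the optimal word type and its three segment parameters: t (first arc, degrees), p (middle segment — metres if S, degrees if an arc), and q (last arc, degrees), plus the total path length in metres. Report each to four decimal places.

Let ψ = atan2(Δy, Δx) = atan2(-3.42, -1.39) = -112.1184° be the start→goal bearing.
Normalize: d = |goal − start| / ρ = 3.691680/1.01 = 3.655129, α = (θ_start − ψ) mod 360° = 160.5184° = 2.801575 rad, β = (θ_goal − ψ) mod 360° = 288.5184° = 5.035597 rad.
Common terms: sin α = 0.333504, cos α = -0.942749, sin β = -0.948222, cos β = 0.317610, cos(α−β) = -0.615661, d² = 13.359965. Work in radians in the unit-radius frame; every candidate has L = ρ·(t + p + q).
LSL: p² = 2 + d² − 2cos(α−β) + 2d(sin α − sin β) = 25.961027; p = √p² = 5.095196; φ = atan2(cos β − cos α, d + sin α − sin β) = 0.249957 rad; t = (φ − α) mod 2π = 3.731567 rad, q = (β − φ) mod 2π = 4.785640 rad → L = 1.01·(3.731567 + 5.095196 + 4.785640) = 1.01·13.612403 = 13.748527 m
RSR: p² = 2 + d² − 2cos(α−β) + 2d(sin β − sin α) = 7.221548; p = √p² = 2.687294; φ = atan2(cos α − cos β, d − sin α + sin β) = -0.488166 rad; t = (α − φ) mod 2π = 3.289741 rad, q = (φ − β) mod 2π = 0.759423 rad → L = 1.01·(3.289741 + 2.687294 + 0.759423) = 1.01·6.736458 = 6.803822 m
LSR: p² = d² − 2 + 2cos(α−β) + 2d(sin α + sin β) = 5.634895; p = √p² = 2.373793; φ = atan2(−cos α − cos β, d + sin α + sin β) − atan2(−2, p) = 0.902927 rad; t = (φ − α) mod 2π = 4.384537 rad, q = (φ − β) mod 2π = 2.150516 rad → L = 1.01·(4.384537 + 2.373793 + 2.150516) = 1.01·8.908847 = 8.997935 m
RSL: p² = d² − 2 + 2cos(α−β) − 2d(sin α + sin β) = 14.622388; p = √p² = 3.823923; φ = atan2(cos α + cos β, d − sin α − sin β) − atan2(2, p) = -0.627271 rad; t = (α − φ) mod 2π = 3.428846 rad, q = (β − φ) mod 2π = 5.662868 rad → L = 1.01·(3.428846 + 3.823923 + 5.662868) = 1.01·12.915637 = 13.044793 m
RLR: c = (6 − d² + 2cos(α−β) + 2d(sin α − sin β))/8 = 0.097307; p = 2π − arccos c = 4.809850 rad; φ = atan2(cos α − cos β, d − sin α + sin β) = -0.488166 rad; t = (α − φ + p/2) mod 2π = 5.694666 rad, q = (α − β − t + p) mod 2π = 3.164348 rad → L = 1.01·(5.694666 + 4.809850 + 3.164348) = 1.01·13.668863 = 13.805552 m
LRL: c = (6 − d² + 2cos(α−β) − 2d(sin α − sin β))/8 = -2.245128, |c| > 1 → infeasible
Shortest: RSR with L = 6.803822 m ≈ 6.8038 m
Convert RSR to answer units (arcs ×180/π): t = 3.289741·180/π = 188.4883°, p = ρ·p = 1.01·2.687294 = 2.7142 m, q = 0.759423·180/π = 43.5117°, L = 6.8038 m.

RSR: t = 188.4883°, p = 2.7142 m, q = 43.5117°, L = 6.8038 m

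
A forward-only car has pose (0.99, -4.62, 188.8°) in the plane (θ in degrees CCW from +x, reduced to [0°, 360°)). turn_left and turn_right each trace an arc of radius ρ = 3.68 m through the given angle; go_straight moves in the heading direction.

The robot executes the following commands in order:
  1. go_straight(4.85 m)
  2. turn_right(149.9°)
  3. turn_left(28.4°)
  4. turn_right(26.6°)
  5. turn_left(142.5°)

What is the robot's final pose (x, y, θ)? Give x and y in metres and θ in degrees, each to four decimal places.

set_pose: (x, y, θ) = (0.9900, -4.6200, 188.8000°), ρ = 3.68
go_straight(4.85): x += 4.85·cos θ, y += 4.85·sin θ → (-3.8029, -5.3620, 188.8000°)
turn_right(149.9°): centre at ρ to the right, rotate −149.9° → (-6.6768, 1.1386, 38.9000°)
turn_left(28.4°): centre at ρ to the left, rotate +28.4° → (-5.5928, 2.5824, 67.3000°)
turn_right(26.6°): centre at ρ to the right, rotate −26.6° → (-4.5975, 3.9522, 40.7000°)
turn_left(142.5°): centre at ρ to the left, rotate +142.5° → (-7.2027, 10.4164, 183.2000°)

(-7.2027, 10.4164, 183.2000°)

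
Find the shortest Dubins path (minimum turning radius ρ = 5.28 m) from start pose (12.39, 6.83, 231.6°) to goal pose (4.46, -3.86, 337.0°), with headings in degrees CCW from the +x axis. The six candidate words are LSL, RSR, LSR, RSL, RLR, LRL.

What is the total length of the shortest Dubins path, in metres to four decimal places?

31.1975 m

Let ψ = atan2(Δy, Δx) = atan2(-10.69, -7.93) = -126.5686° be the start→goal bearing.
Normalize: d = |goal − start| / ρ = 13.310184/5.28 = 2.520868, α = (θ_start − ψ) mod 360° = 358.1686° = 6.251221 rad, β = (θ_goal − ψ) mod 360° = 103.5686° = 1.807613 rad.
Common terms: sin α = -0.031959, cos α = 0.999489, sin β = 0.972090, cos β = -0.234609, cos(α−β) = -0.265556, d² = 6.354776. Work in radians in the unit-radius frame; every candidate has L = ρ·(t + p + q).
LSL: p² = 2 + d² − 2cos(α−β) + 2d(sin α − sin β) = 3.823739; p = √p² = 1.955438; φ = atan2(cos β − cos α, d + sin α − sin β) = -0.682984 rad; t = (φ − α) mod 2π = 5.632165 rad, q = (β − φ) mod 2π = 2.490597 rad → L = 5.28·(5.632165 + 1.955438 + 2.490597) = 5.28·10.078201 = 53.212899 m
RSR: p² = 2 + d² − 2cos(α−β) + 2d(sin β − sin α) = 13.948038; p = √p² = 3.734707; φ = atan2(cos α − cos β, d − sin α + sin β) = 0.336770 rad; t = (α − φ) mod 2π = 5.914451 rad, q = (φ − β) mod 2π = 4.812343 rad → L = 5.28·(5.914451 + 3.734707 + 4.812343) = 5.28·14.461501 = 76.356725 m
LSR: p² = d² − 2 + 2cos(α−β) + 2d(sin α + sin β) = 8.563556; p = √p² = 2.926355; φ = atan2(−cos α − cos β, d + sin α + sin β) − atan2(−2, p) = 0.382024 rad; t = (φ − α) mod 2π = 0.413989 rad, q = (φ − β) mod 2π = 4.857597 rad → L = 5.28·(0.413989 + 2.926355 + 4.857597) = 5.28·8.197941 = 43.285128 m
RSL: p² = d² − 2 + 2cos(α−β) − 2d(sin α + sin β) = -0.916227 < 0 → infeasible
RLR: c = (6 − d² + 2cos(α−β) + 2d(sin α − sin β))/8 = -0.743505; p = 2π − arccos c = 3.874093 rad; φ = atan2(cos α − cos β, d − sin α + sin β) = 0.336770 rad; t = (α − φ + p/2) mod 2π = 1.568312 rad, q = (α − β − t + p) mod 2π = 0.466204 rad → L = 5.28·(1.568312 + 3.874093 + 0.466204) = 5.28·5.908609 = 31.197453 m
LRL: c = (6 − d² + 2cos(α−β) − 2d(sin α − sin β))/8 = 0.522033; p = 2π − arccos c = 5.261621 rad; φ = atan2(cos β − cos α, d + sin α − sin β) = -0.682984 rad; t = (φ − α + p/2) mod 2π = 1.979791 rad, q = (β − α − t + p) mod 2π = 5.121408 rad → L = 5.28·(1.979791 + 5.261621 + 5.121408) = 5.28·12.362820 = 65.275688 m
Shortest: RLR with L = 31.197453 m ≈ 31.1975 m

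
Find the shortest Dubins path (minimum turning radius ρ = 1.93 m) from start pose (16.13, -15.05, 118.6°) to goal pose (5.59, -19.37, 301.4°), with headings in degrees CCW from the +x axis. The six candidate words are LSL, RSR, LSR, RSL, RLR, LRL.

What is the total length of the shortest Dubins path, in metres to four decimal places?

13.7423 m

Let ψ = atan2(Δy, Δx) = atan2(-4.32, -10.54) = -157.7129° be the start→goal bearing.
Normalize: d = |goal − start| / ρ = 11.390961/1.93 = 5.902053, α = (θ_start − ψ) mod 360° = 276.3129° = 4.822570 rad, β = (θ_goal − ψ) mod 360° = 99.1129° = 1.729846 rad.
Common terms: sin α = -0.993936, cos α = 0.109958, sin β = 0.987378, cos β = -0.158380, cos(α−β) = -0.998806, d² = 34.834224. Work in radians in the unit-radius frame; every candidate has L = ρ·(t + p + q).
LSL: p² = 2 + d² − 2cos(α−β) + 2d(sin α − sin β) = 15.444192; p = √p² = 3.929910; φ = atan2(cos β − cos α, d + sin α − sin β) = -0.068334 rad; t = (φ − α) mod 2π = 1.392282 rad, q = (β − φ) mod 2π = 1.798180 rad → L = 1.93·(1.392282 + 3.929910 + 1.798180) = 1.93·7.120372 = 13.742318 m
RSR: p² = 2 + d² − 2cos(α−β) + 2d(sin β − sin α) = 62.219480; p = √p² = 7.887933; φ = atan2(cos α − cos β, d − sin α + sin β) = 0.034025 rad; t = (α − φ) mod 2π = 4.788544 rad, q = (φ − β) mod 2π = 4.587364 rad → L = 1.93·(4.788544 + 7.887933 + 4.587364) = 1.93·17.263841 = 33.319214 m
LSR: p² = d² − 2 + 2cos(α−β) + 2d(sin α + sin β) = 30.759200; p = √p² = 5.546098; φ = atan2(−cos α − cos β, d + sin α + sin β) − atan2(−2, p) = 0.354312 rad; t = (φ − α) mod 2π = 1.814928 rad, q = (φ − β) mod 2π = 4.907651 rad → L = 1.93·(1.814928 + 5.546098 + 4.907651) = 1.93·12.268677 = 23.678546 m
RSL: p² = d² − 2 + 2cos(α−β) − 2d(sin α + sin β) = 30.914023; p = √p² = 5.560038; φ = atan2(cos α + cos β, d − sin α − sin β) − atan2(2, p) = -0.353494 rad; t = (α − φ) mod 2π = 5.176063 rad, q = (β − φ) mod 2π = 2.083340 rad → L = 1.93·(5.176063 + 5.560038 + 2.083340) = 1.93·12.819441 = 24.741521 m
RLR: c = (6 − d² + 2cos(α−β) + 2d(sin α − sin β))/8 = -6.777435, |c| > 1 → infeasible
LRL: c = (6 − d² + 2cos(α−β) − 2d(sin α − sin β))/8 = -0.930524; p = 2π − arccos c = 3.516548 rad; φ = atan2(cos β − cos α, d + sin α − sin β) = -0.068334 rad; t = (φ − α + p/2) mod 2π = 3.150556 rad, q = (β − α − t + p) mod 2π = 3.556454 rad → L = 1.93·(3.150556 + 3.516548 + 3.556454) = 1.93·10.223558 = 19.731466 m
Shortest: LSL with L = 13.742318 m ≈ 13.7423 m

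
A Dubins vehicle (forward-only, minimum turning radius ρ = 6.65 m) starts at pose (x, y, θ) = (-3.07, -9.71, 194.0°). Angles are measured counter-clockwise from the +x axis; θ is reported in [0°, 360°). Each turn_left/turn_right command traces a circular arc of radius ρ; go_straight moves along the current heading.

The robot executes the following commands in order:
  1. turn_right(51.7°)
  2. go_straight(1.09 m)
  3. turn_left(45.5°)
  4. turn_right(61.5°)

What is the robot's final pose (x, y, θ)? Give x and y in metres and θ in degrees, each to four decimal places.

(-20.8390, -3.8742, 126.3000°)

set_pose: (x, y, θ) = (-3.0700, -9.7100, 194.0000°), ρ = 6.65
turn_right(51.7°): centre at ρ to the right, rotate −51.7° → (-8.7454, -8.5192, 142.3000°)
go_straight(1.09): x += 1.09·cos θ, y += 1.09·sin θ → (-9.6079, -7.8526, 142.3000°)
turn_left(45.5°): centre at ρ to the left, rotate +45.5° → (-14.5770, -6.5258, 187.8000°)
turn_right(61.5°): centre at ρ to the right, rotate −61.5° → (-20.8390, -3.8742, 126.3000°)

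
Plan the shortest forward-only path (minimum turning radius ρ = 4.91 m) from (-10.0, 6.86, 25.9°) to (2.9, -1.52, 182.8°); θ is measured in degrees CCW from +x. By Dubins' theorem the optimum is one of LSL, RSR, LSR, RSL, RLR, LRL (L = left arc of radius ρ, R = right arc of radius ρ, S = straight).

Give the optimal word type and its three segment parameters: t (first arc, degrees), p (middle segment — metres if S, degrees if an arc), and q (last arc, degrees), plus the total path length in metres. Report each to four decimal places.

Let ψ = atan2(Δy, Δx) = atan2(-8.38, 12.90) = -33.0083° be the start→goal bearing.
Normalize: d = |goal − start| / ρ = 15.382926/4.91 = 3.132979, α = (θ_start − ψ) mod 360° = 58.9083° = 1.028143 rad, β = (θ_goal − ψ) mod 360° = 215.8083° = 3.766565 rad.
Common terms: sin α = 0.856341, cos α = 0.516410, sin β = -0.585074, cos β = -0.810980, cos(α−β) = -0.919821, d² = 9.815556. Work in radians in the unit-radius frame; every candidate has L = ρ·(t + p + q).
LSL: p² = 2 + d² − 2cos(α−β) + 2d(sin α − sin β) = 22.687050; p = √p² = 4.763092; φ = atan2(cos β − cos α, d + sin α − sin β) = -0.282422 rad; t = (φ − α) mod 2π = 4.972621 rad, q = (β − φ) mod 2π = 4.048986 rad → L = 4.91·(4.972621 + 4.763092 + 4.048986) = 4.91·13.784699 = 67.682874 m
RSR: p² = 2 + d² − 2cos(α−β) + 2d(sin β − sin α) = 4.623348; p = √p² = 2.150197; φ = atan2(cos α − cos β, d − sin α + sin β) = 0.665349 rad; t = (α − φ) mod 2π = 0.362794 rad, q = (φ − β) mod 2π = 3.181970 rad → L = 4.91·(0.362794 + 2.150197 + 3.181970) = 4.91·5.694961 = 27.962258 m
LSR: p² = d² − 2 + 2cos(α−β) + 2d(sin α + sin β) = 7.675660; p = √p² = 2.770498; φ = atan2(−cos α − cos β, d + sin α + sin β) − atan2(−2, p) = 0.711583 rad; t = (φ − α) mod 2π = 5.966625 rad, q = (φ − β) mod 2π = 3.228204 rad → L = 4.91·(5.966625 + 2.770498 + 3.228204) = 4.91·11.965327 = 58.749756 m
RSL: p² = d² − 2 + 2cos(α−β) − 2d(sin α + sin β) = 4.276165; p = √p² = 2.067889; φ = atan2(cos α + cos β, d − sin α − sin β) − atan2(2, p) = -0.871284 rad; t = (α − φ) mod 2π = 1.899427 rad, q = (β − φ) mod 2π = 4.637849 rad → L = 4.91·(1.899427 + 2.067889 + 4.637849) = 4.91·8.605165 = 42.251360 m
RLR: c = (6 − d² + 2cos(α−β) + 2d(sin α − sin β))/8 = 0.422082; p = 2π − arccos c = 5.148129 rad; φ = atan2(cos α − cos β, d − sin α + sin β) = 0.665349 rad; t = (α − φ + p/2) mod 2π = 2.936858 rad, q = (α − β − t + p) mod 2π = 5.756035 rad → L = 4.91·(2.936858 + 5.148129 + 5.756035) = 4.91·13.841022 = 67.959418 m
LRL: c = (6 − d² + 2cos(α−β) − 2d(sin α − sin β))/8 = -1.835881, |c| > 1 → infeasible
Shortest: RSR with L = 27.962258 m ≈ 27.9623 m
Convert RSR to answer units (arcs ×180/π): t = 0.362794·180/π = 20.7866°, p = ρ·p = 4.91·2.150197 = 10.5575 m, q = 3.181970·180/π = 182.3134°, L = 27.9623 m.

RSR: t = 20.7866°, p = 10.5575 m, q = 182.3134°, L = 27.9623 m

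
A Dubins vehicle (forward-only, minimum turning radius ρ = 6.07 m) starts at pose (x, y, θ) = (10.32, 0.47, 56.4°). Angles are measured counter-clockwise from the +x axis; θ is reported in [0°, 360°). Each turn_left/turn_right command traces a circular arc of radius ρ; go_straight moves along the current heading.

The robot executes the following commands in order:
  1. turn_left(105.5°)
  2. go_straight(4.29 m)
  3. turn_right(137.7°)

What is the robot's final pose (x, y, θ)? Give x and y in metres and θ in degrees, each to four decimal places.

set_pose: (x, y, θ) = (10.3200, 0.4700, 56.4000°), ρ = 6.07
turn_left(105.5°): centre at ρ to the left, rotate +105.5° → (7.1500, 9.5987, 161.9000°)
go_straight(4.29): x += 4.29·cos θ, y += 4.29·sin θ → (3.0723, 10.9315, 161.9000°)
turn_right(137.7°): centre at ρ to the right, rotate −137.7° → (2.4698, 22.2377, 24.2000°)

(2.4698, 22.2377, 24.2000°)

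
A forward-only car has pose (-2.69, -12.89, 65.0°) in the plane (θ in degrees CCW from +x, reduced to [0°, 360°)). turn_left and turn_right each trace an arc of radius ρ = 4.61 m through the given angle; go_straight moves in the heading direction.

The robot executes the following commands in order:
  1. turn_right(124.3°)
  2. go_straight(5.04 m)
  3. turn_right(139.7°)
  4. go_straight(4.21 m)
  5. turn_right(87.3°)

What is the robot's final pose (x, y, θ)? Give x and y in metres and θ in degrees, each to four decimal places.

(-4.3441, -16.5074, 73.7000°)

set_pose: (x, y, θ) = (-2.6900, -12.8900, 65.0000°), ρ = 4.61
turn_right(124.3°): centre at ρ to the right, rotate −124.3° → (5.4520, -12.4847, -59.3000° ≡ 300.7000°)
go_straight(5.04): x += 5.04·cos θ, y += 5.04·sin θ → (8.0251, -16.8183, 300.7000°)
turn_right(139.7°): centre at ρ to the right, rotate −139.7° → (2.5603, -23.5308, 161.0000°)
go_straight(4.21): x += 4.21·cos θ, y += 4.21·sin θ → (-1.4203, -22.1601, 161.0000°)
turn_right(87.3°): centre at ρ to the right, rotate −87.3° → (-4.3441, -16.5074, 73.7000°)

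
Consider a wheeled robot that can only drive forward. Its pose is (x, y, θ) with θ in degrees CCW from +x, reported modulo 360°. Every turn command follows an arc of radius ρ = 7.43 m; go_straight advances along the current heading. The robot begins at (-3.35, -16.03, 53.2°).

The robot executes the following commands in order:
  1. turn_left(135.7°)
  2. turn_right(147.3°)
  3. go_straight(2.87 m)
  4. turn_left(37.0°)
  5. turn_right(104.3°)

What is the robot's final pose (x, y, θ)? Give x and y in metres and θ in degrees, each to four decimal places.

set_pose: (x, y, θ) = (-3.3500, -16.0300, 53.2000°), ρ = 7.43
turn_left(135.7°): centre at ρ to the left, rotate +135.7° → (-10.4489, -4.2387, 188.9000°)
turn_right(147.3°): centre at ρ to the right, rotate −147.3° → (-16.5314, 8.6580, 41.6000°)
go_straight(2.87): x += 2.87·cos θ, y += 2.87·sin θ → (-14.3852, 10.5634, 41.6000°)
turn_left(37.0°): centre at ρ to the left, rotate +37.0° → (-12.0348, 14.6510, 78.6000°)
turn_right(104.3°): centre at ρ to the right, rotate −104.3° → (-1.5293, 19.8774, -25.7000° ≡ 334.3000°)

(-1.5293, 19.8774, 334.3000°)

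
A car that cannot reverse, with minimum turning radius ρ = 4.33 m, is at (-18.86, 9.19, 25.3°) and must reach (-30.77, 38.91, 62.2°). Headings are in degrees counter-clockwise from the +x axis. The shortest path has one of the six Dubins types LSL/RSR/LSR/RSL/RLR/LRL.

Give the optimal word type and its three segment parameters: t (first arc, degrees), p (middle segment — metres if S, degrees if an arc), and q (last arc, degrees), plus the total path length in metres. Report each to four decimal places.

Let ψ = atan2(Δy, Δx) = atan2(29.72, -11.91) = 111.8380° be the start→goal bearing.
Normalize: d = |goal − start| / ρ = 32.017597/4.33 = 7.394364, α = (θ_start − ψ) mod 360° = 273.4620° = 4.772813 rad, β = (θ_goal − ψ) mod 360° = 310.3620° = 5.416839 rad.
Common terms: sin α = -0.998175, cos α = 0.060387, sin β = -0.761968, cos β = 0.647615, cos(α−β) = 0.799685, d² = 54.676621. Work in radians in the unit-radius frame; every candidate has L = ρ·(t + p + q).
LSL: p² = 2 + d² − 2cos(α−β) + 2d(sin α − sin β) = 51.584044; p = √p² = 7.182203; φ = atan2(cos β − cos α, d + sin α − sin β) = 0.081853 rad; t = (φ − α) mod 2π = 1.592225 rad, q = (β − φ) mod 2π = 5.334987 rad → L = 4.33·(1.592225 + 7.182203 + 5.334987) = 4.33·14.109415 = 61.093767 m
RSR: p² = 2 + d² − 2cos(α−β) + 2d(sin β − sin α) = 58.570460; p = √p² = 7.653134; φ = atan2(cos α − cos β, d − sin α + sin β) = -0.076806 rad; t = (α − φ) mod 2π = 4.849619 rad, q = (φ − β) mod 2π = 0.789540 rad → L = 4.33·(4.849619 + 7.653134 + 0.789540) = 4.33·13.292293 = 57.555628 m
LSR: p² = d² − 2 + 2cos(α−β) + 2d(sin α + sin β) = 28.245720; p = √p² = 5.314670; φ = atan2(−cos α − cos β, d + sin α + sin β) − atan2(−2, p) = 0.234919 rad; t = (φ − α) mod 2π = 1.745291 rad, q = (φ − β) mod 2π = 1.101265 rad → L = 4.33·(1.745291 + 5.314670 + 1.101265) = 4.33·8.161226 = 35.338109 m
RSL: p² = d² − 2 + 2cos(α−β) − 2d(sin α + sin β) = 80.306261; p = √p² = 8.961376; φ = atan2(cos α + cos β, d − sin α − sin β) − atan2(2, p) = -0.142396 rad; t = (α − φ) mod 2π = 4.915209 rad, q = (β − φ) mod 2π = 5.559235 rad → L = 4.33·(4.915209 + 8.961376 + 5.559235) = 4.33·19.435820 = 84.157102 m
RLR: c = (6 − d² + 2cos(α−β) + 2d(sin α − sin β))/8 = -6.321307, |c| > 1 → infeasible
LRL: c = (6 − d² + 2cos(α−β) − 2d(sin α − sin β))/8 = -5.448005, |c| > 1 → infeasible
Shortest: LSR with L = 35.338109 m ≈ 35.3381 m
Convert LSR to answer units (arcs ×180/π): t = 1.745291·180/π = 99.9978°, p = ρ·p = 4.33·5.314670 = 23.0125 m, q = 1.101265·180/π = 63.0978°, L = 35.3381 m.

LSR: t = 99.9978°, p = 23.0125 m, q = 63.0978°, L = 35.3381 m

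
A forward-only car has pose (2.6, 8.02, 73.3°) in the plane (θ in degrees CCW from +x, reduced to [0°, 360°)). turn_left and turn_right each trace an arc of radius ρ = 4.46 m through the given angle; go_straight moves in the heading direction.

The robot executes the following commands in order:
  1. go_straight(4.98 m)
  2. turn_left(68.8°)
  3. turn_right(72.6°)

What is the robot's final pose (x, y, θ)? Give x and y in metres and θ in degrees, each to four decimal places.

(1.0610, 22.6721, 69.5000°)

set_pose: (x, y, θ) = (2.6000, 8.0200, 73.3000°), ρ = 4.46
go_straight(4.98): x += 4.98·cos θ, y += 4.98·sin θ → (4.0311, 12.7900, 73.3000°)
turn_left(68.8°): centre at ρ to the left, rotate +68.8° → (2.4989, 17.5909, 142.1000°)
turn_right(72.6°): centre at ρ to the right, rotate −72.6° → (1.0610, 22.6721, 69.5000°)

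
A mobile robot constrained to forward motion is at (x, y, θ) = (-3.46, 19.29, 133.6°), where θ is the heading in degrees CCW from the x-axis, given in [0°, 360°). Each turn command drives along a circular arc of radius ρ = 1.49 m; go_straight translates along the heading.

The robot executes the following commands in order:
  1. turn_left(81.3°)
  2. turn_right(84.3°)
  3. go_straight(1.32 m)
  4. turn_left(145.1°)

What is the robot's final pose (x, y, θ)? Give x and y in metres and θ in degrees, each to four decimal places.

set_pose: (x, y, θ) = (-3.4600, 19.2900, 133.6000°), ρ = 1.49
turn_left(81.3°): centre at ρ to the left, rotate +81.3° → (-5.3915, 19.4845, 214.9000°)
turn_right(84.3°): centre at ρ to the right, rotate −84.3° → (-7.3753, 19.7369, 130.6000°)
go_straight(1.32): x += 1.32·cos θ, y += 1.32·sin θ → (-8.2343, 20.7391, 130.6000°)
turn_left(145.1°): centre at ρ to the left, rotate +145.1° → (-10.8483, 19.6215, 275.7000°)

(-10.8483, 19.6215, 275.7000°)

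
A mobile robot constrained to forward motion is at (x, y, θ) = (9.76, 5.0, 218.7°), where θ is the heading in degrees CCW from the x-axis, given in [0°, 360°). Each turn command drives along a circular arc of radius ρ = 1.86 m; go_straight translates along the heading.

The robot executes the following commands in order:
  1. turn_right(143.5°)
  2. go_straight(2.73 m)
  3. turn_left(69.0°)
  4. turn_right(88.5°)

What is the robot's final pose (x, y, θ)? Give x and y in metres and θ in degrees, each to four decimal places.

(6.3373, 14.1066, 55.7000°)

set_pose: (x, y, θ) = (9.7600, 5.0000, 218.7000°), ρ = 1.86
turn_right(143.5°): centre at ρ to the right, rotate −143.5° → (6.7988, 6.9267, 75.2000°)
go_straight(2.73): x += 2.73·cos θ, y += 2.73·sin θ → (7.4961, 9.5662, 75.2000°)
turn_left(69.0°): centre at ρ to the left, rotate +69.0° → (6.7859, 11.5499, 144.2000°)
turn_right(88.5°): centre at ρ to the right, rotate −88.5° → (6.3373, 14.1066, 55.7000°)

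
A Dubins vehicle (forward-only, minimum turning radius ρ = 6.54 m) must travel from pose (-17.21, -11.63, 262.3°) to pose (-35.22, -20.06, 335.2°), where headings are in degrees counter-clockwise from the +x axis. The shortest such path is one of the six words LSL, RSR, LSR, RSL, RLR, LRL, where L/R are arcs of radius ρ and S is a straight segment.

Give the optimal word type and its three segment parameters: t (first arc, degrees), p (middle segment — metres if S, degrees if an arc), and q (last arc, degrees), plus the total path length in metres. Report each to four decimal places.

Let ψ = atan2(Δy, Δx) = atan2(-8.43, -18.01) = -154.9170° be the start→goal bearing.
Normalize: d = |goal − start| / ρ = 19.885296/6.54 = 3.040565, α = (θ_start − ψ) mod 360° = 57.2170° = 0.998624 rad, β = (θ_goal − ψ) mod 360° = 130.1170° = 2.270969 rad.
Common terms: sin α = 0.840727, cos α = 0.541459, sin β = 0.764731, cos β = -0.644350, cos(α−β) = 0.294040, d² = 9.245036. Work in radians in the unit-radius frame; every candidate has L = ρ·(t + p + q).
LSL: p² = 2 + d² − 2cos(α−β) + 2d(sin α − sin β) = 11.119099; p = √p² = 3.334531; φ = atan2(cos β − cos α, d + sin α − sin β) = -0.363572 rad; t = (φ − α) mod 2π = 4.920989 rad, q = (β − φ) mod 2π = 2.634541 rad → L = 6.54·(4.920989 + 3.334531 + 2.634541) = 6.54·10.890062 = 71.221003 m
RSR: p² = 2 + d² − 2cos(α−β) + 2d(sin β − sin α) = 10.194813; p = √p² = 3.192932; φ = atan2(cos α − cos β, d − sin α + sin β) = 0.380501 rad; t = (α − φ) mod 2π = 0.618123 rad, q = (φ − β) mod 2π = 4.392717 rad → L = 6.54·(0.618123 + 3.192932 + 4.392717) = 6.54·8.203772 = 53.652669 m
LSR: p² = d² − 2 + 2cos(α−β) + 2d(sin α + sin β) = 17.596114; p = √p² = 4.194772; φ = atan2(−cos α − cos β, d + sin α + sin β) − atan2(−2, p) = 0.467045 rad; t = (φ − α) mod 2π = 5.751606 rad, q = (φ − β) mod 2π = 4.479261 rad → L = 6.54·(5.751606 + 4.194772 + 4.479261) = 6.54·14.425640 = 94.343682 m
RSL: p² = d² − 2 + 2cos(α−β) − 2d(sin α + sin β) = -1.929880 < 0 → infeasible
RLR: c = (6 − d² + 2cos(α−β) + 2d(sin α − sin β))/8 = -0.274352; p = 2π − arccos c = 4.434474 rad; φ = atan2(cos α − cos β, d − sin α + sin β) = 0.380501 rad; t = (α − φ + p/2) mod 2π = 2.835360 rad, q = (α − β − t + p) mod 2π = 0.326769 rad → L = 6.54·(2.835360 + 4.434474 + 0.326769) = 6.54·7.596602 = 49.681779 m
LRL: c = (6 − d² + 2cos(α−β) − 2d(sin α − sin β))/8 = -0.389887; p = 2π − arccos c = 4.311880 rad; φ = atan2(cos β − cos α, d + sin α − sin β) = -0.363572 rad; t = (φ − α + p/2) mod 2π = 0.793743 rad, q = (β − α − t + p) mod 2π = 4.790481 rad → L = 6.54·(0.793743 + 4.311880 + 4.790481) = 6.54·9.896104 = 64.720523 m
Shortest: RLR with L = 49.681779 m ≈ 49.6818 m
Convert RLR to answer units (arcs ×180/π): t = 2.835360·180/π = 162.4542°, p = 4.434474·180/π = 254.0766°, q = 0.326769·180/π = 18.7225°, L = 49.6818 m.

RLR: t = 162.4542°, p = 254.0766°, q = 18.7225°, L = 49.6818 m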